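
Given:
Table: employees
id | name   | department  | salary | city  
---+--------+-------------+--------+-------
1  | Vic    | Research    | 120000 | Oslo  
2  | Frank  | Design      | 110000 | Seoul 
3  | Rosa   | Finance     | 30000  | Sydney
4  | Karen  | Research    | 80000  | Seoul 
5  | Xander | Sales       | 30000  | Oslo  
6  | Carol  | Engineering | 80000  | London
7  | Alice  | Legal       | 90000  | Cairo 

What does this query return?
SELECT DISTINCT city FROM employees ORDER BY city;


All 'city' values (row order): Oslo, Seoul, Sydney, Seoul, Oslo, London, Cairo
Removing duplicates leaves 5 unique value(s).

5 values:
Cairo
London
Oslo
Seoul
Sydney


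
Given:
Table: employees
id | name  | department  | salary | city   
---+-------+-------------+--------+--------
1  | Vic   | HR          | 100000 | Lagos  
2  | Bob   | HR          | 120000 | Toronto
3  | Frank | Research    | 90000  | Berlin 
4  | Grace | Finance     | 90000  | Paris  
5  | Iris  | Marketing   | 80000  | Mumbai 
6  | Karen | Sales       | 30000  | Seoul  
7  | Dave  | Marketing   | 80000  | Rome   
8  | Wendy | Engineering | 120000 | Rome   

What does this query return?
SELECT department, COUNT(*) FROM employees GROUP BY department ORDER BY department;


Assigning each row to its department group:
  Vic -> HR
  Bob -> HR
  Frank -> Research
  Grace -> Finance
  Iris -> Marketing
  Karen -> Sales
  Dave -> Marketing
  Wendy -> Engineering


6 groups:
Engineering, 1
Finance, 1
HR, 2
Marketing, 2
Research, 1
Sales, 1


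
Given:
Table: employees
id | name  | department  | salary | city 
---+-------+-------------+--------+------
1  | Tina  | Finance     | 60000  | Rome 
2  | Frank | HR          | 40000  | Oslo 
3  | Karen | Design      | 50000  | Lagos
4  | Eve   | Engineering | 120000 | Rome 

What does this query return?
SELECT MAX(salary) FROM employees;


Salaries: 60000, 40000, 50000, 120000
MAX = 120000

120000


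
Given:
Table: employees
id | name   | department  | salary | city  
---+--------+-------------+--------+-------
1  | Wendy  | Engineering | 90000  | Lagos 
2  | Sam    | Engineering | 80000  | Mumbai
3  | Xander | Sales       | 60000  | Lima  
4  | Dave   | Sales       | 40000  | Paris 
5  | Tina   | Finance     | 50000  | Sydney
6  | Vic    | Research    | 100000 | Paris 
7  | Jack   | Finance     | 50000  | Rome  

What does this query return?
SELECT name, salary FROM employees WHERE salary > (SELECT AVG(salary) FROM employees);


Subquery: AVG(salary) = 67142.86
Filtering: salary > 67142.86
  Wendy (90000) -> MATCH
  Sam (80000) -> MATCH
  Vic (100000) -> MATCH


3 rows:
Wendy, 90000
Sam, 80000
Vic, 100000


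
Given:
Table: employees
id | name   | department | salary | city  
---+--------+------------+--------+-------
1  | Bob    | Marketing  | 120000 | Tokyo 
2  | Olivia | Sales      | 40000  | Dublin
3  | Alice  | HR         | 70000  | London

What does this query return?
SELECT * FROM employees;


SELECT * returns all 3 rows with all columns

3 rows:
1, Bob, Marketing, 120000, Tokyo
2, Olivia, Sales, 40000, Dublin
3, Alice, HR, 70000, London


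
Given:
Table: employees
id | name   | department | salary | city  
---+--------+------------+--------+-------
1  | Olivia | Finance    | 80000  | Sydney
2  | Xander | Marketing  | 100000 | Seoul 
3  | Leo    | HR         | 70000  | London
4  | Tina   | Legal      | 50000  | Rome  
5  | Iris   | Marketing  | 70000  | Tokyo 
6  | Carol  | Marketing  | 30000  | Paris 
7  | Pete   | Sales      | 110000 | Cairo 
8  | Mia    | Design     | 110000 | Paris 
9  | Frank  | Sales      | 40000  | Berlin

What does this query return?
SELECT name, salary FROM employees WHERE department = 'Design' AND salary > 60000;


Filtering: department = 'Design' AND salary > 60000
Matching: 1 rows

1 rows:
Mia, 110000


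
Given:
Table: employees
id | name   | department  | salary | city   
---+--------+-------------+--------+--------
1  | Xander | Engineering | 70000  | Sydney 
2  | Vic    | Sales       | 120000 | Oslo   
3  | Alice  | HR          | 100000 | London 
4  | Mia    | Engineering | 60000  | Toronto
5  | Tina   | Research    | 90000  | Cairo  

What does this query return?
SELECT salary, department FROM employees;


Projecting columns: salary, department

5 rows:
70000, Engineering
120000, Sales
100000, HR
60000, Engineering
90000, Research


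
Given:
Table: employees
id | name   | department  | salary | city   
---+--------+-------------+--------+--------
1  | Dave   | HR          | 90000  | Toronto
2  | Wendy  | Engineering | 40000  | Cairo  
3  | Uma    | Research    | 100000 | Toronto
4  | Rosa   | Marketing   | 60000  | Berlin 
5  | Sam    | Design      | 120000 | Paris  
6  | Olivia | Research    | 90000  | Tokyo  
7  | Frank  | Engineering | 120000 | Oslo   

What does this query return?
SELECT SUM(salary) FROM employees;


SUM(salary) = 90000 + 40000 + 100000 + 60000 + 120000 + 90000 + 120000 = 620000

620000


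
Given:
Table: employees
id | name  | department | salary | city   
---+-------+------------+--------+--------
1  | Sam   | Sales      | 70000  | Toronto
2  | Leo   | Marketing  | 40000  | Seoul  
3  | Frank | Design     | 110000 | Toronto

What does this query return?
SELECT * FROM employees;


SELECT * returns all 3 rows with all columns

3 rows:
1, Sam, Sales, 70000, Toronto
2, Leo, Marketing, 40000, Seoul
3, Frank, Design, 110000, Toronto


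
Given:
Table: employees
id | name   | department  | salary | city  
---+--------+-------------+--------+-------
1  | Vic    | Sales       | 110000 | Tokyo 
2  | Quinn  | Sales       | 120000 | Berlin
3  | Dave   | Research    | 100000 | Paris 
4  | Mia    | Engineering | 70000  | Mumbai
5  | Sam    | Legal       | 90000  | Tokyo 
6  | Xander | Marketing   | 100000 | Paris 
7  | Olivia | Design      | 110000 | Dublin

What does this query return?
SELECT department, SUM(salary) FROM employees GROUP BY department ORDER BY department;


Summing salary within each department:
  Design: 110000 = 110000
  Engineering: 70000 = 70000
  Legal: 90000 = 90000
  Marketing: 100000 = 100000
  Research: 100000 = 100000
  Sales: 110000 + 120000 = 230000


6 groups:
Design, 110000
Engineering, 70000
Legal, 90000
Marketing, 100000
Research, 100000
Sales, 230000


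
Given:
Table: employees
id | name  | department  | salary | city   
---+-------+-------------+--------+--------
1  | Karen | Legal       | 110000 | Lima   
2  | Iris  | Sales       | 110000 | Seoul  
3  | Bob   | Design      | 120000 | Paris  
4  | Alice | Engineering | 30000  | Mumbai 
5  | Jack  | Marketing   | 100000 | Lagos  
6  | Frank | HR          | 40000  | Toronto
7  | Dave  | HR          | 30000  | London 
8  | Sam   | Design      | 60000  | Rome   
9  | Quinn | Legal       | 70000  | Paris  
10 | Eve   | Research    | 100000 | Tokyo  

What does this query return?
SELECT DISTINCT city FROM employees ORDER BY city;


All 'city' values (row order): Lima, Seoul, Paris, Mumbai, Lagos, Toronto, London, Rome, Paris, Tokyo
Removing duplicates leaves 9 unique value(s).

9 values:
Lagos
Lima
London
Mumbai
Paris
Rome
Seoul
Tokyo
Toronto


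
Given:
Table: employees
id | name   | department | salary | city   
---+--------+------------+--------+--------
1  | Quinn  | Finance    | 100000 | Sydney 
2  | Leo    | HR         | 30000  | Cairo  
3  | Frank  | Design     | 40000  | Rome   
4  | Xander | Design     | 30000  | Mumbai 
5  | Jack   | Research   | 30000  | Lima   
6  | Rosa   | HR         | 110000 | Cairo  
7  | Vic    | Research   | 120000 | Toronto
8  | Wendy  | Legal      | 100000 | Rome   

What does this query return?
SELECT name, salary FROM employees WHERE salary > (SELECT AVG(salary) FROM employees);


Subquery: AVG(salary) = 70000.0
Filtering: salary > 70000.0
  Quinn (100000) -> MATCH
  Rosa (110000) -> MATCH
  Vic (120000) -> MATCH
  Wendy (100000) -> MATCH


4 rows:
Quinn, 100000
Rosa, 110000
Vic, 120000
Wendy, 100000


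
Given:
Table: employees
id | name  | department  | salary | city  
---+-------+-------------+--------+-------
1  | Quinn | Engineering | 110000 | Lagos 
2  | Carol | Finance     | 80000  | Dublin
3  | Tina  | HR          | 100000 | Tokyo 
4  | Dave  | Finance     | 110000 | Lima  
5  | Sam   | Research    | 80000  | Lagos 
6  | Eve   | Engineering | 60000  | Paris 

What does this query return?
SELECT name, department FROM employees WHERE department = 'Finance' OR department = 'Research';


Filtering: department = 'Finance' OR 'Research'
Matching: 3 rows

3 rows:
Carol, Finance
Dave, Finance
Sam, Research


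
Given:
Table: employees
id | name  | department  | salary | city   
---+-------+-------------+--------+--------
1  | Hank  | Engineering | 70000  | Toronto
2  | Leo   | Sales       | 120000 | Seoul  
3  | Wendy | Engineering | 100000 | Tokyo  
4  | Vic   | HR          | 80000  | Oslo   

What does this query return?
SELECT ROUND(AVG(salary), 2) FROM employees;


SUM(salary) = 370000
COUNT = 4
ROUND(AVG, 2) = ROUND(370000 / 4, 2) = 92500.0

92500.0


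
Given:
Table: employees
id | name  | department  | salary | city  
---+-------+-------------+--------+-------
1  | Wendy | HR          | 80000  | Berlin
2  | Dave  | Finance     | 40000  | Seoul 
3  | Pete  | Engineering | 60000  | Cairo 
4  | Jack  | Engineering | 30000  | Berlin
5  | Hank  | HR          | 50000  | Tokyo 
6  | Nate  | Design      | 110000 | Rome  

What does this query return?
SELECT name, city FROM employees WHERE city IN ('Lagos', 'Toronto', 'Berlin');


Filtering: city IN ('Lagos', 'Toronto', 'Berlin')
Matching: 2 rows

2 rows:
Wendy, Berlin
Jack, Berlin


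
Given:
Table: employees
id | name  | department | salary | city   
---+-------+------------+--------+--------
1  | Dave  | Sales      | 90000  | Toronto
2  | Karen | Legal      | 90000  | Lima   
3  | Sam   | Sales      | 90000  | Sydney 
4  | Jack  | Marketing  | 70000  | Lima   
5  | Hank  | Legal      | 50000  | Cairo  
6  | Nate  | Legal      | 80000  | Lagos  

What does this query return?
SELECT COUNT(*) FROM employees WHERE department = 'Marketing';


Counting rows where department = 'Marketing'
  Jack -> MATCH


1


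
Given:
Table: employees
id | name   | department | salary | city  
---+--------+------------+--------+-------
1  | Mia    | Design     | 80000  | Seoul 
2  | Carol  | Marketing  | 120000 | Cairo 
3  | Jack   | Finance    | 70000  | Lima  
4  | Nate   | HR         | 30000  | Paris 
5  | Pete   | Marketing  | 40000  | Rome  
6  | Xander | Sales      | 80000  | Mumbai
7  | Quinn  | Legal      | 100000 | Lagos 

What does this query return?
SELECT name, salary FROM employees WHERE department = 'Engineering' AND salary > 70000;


Filtering: department = 'Engineering' AND salary > 70000
Matching: 0 rows

Empty result set (0 rows)


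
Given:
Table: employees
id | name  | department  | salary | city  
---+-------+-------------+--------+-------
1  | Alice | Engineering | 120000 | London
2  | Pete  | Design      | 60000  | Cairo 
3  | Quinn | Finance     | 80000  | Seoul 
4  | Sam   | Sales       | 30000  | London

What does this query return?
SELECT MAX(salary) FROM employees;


Salaries: 120000, 60000, 80000, 30000
MAX = 120000

120000


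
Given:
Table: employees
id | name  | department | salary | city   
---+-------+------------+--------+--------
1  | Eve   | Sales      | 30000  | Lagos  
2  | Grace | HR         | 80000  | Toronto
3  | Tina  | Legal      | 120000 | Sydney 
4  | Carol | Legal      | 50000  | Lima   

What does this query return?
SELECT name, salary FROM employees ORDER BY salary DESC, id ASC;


Sorting by salary DESC, then id ASC for ties

4 rows:
Tina, 120000
Grace, 80000
Carol, 50000
Eve, 30000


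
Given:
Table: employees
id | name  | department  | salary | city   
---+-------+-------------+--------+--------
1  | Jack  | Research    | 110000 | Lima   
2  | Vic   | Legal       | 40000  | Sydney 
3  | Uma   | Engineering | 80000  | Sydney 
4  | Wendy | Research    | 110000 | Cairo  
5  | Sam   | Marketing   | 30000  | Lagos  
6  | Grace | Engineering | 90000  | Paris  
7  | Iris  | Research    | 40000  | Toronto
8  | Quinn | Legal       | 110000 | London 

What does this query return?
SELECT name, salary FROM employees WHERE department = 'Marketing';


Filtering: department = 'Marketing'
Matching rows: 1

1 rows:
Sam, 30000


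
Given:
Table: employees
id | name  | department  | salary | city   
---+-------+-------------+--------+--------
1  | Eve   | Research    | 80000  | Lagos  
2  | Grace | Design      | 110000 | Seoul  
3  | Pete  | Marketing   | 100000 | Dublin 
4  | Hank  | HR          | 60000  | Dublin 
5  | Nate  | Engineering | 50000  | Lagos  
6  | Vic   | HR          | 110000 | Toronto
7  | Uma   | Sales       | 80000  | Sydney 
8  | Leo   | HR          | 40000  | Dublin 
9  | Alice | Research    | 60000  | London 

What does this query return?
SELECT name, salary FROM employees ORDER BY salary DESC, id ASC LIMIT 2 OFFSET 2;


Sort by salary DESC (id ASC tiebreak), then skip 2 and take 2
Rows 3 through 4

2 rows:
Pete, 100000
Eve, 80000


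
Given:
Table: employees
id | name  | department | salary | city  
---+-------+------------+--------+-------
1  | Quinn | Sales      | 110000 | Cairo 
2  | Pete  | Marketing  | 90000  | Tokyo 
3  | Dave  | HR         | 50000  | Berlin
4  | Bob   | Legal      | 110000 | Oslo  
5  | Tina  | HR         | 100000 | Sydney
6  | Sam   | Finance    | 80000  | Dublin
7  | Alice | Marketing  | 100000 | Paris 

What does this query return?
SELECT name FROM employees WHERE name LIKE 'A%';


LIKE 'A%' matches names starting with 'A'
Matching: 1

1 rows:
Alice


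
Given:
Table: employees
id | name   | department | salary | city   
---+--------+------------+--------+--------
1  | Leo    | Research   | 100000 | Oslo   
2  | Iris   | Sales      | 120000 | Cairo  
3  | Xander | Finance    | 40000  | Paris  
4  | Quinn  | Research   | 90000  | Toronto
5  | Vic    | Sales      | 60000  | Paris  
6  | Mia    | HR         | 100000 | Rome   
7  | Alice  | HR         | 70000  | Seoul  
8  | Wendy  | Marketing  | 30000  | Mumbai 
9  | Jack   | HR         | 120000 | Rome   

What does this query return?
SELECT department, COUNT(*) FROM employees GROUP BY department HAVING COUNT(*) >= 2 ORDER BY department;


Groups with count >= 2:
  HR: 3 -> PASS
  Research: 2 -> PASS
  Sales: 2 -> PASS
  Finance: 1 -> filtered out
  Marketing: 1 -> filtered out


3 groups:
HR, 3
Research, 2
Sales, 2


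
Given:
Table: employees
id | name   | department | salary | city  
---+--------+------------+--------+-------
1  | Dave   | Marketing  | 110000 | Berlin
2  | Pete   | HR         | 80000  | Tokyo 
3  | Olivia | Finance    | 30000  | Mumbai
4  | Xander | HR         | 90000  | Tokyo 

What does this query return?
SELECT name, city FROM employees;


Projecting columns: name, city

4 rows:
Dave, Berlin
Pete, Tokyo
Olivia, Mumbai
Xander, Tokyo


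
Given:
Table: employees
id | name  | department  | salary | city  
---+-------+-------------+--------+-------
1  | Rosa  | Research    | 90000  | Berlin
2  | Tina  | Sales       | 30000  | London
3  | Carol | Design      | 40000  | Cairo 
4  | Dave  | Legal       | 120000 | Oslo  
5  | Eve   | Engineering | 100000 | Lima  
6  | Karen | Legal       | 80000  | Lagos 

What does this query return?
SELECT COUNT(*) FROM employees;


COUNT(*) counts all rows

6


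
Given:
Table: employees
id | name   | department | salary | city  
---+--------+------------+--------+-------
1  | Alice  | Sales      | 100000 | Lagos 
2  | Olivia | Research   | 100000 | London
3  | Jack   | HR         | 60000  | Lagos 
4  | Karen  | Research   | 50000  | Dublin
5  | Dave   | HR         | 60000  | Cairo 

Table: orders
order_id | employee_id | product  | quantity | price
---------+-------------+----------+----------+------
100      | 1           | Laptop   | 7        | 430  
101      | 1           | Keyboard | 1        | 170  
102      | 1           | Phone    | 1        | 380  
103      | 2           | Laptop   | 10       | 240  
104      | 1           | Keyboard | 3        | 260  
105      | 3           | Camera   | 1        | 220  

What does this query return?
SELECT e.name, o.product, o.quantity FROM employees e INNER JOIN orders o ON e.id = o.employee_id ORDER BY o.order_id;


Joining employees.id = orders.employee_id:
  employee Alice (id=1) -> order Laptop
  employee Alice (id=1) -> order Keyboard
  employee Alice (id=1) -> order Phone
  employee Olivia (id=2) -> order Laptop
  employee Alice (id=1) -> order Keyboard
  employee Jack (id=3) -> order Camera


6 rows:
Alice, Laptop, 7
Alice, Keyboard, 1
Alice, Phone, 1
Olivia, Laptop, 10
Alice, Keyboard, 3
Jack, Camera, 1


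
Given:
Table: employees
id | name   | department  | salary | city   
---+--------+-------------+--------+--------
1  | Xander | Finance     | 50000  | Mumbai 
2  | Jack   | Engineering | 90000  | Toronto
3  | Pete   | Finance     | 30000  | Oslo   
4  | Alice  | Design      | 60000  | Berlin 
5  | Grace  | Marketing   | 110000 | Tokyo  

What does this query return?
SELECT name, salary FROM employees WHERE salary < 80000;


Filtering: salary < 80000
Matching: 3 rows

3 rows:
Xander, 50000
Pete, 30000
Alice, 60000


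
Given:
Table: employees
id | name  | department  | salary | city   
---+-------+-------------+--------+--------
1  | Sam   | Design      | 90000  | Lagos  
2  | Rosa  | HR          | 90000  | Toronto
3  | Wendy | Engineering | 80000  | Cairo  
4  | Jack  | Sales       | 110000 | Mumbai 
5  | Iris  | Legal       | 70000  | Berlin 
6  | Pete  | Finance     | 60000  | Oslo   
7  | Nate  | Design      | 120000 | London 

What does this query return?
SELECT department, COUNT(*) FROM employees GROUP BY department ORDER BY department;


Assigning each row to its department group:
  Sam -> Design
  Rosa -> HR
  Wendy -> Engineering
  Jack -> Sales
  Iris -> Legal
  Pete -> Finance
  Nate -> Design


6 groups:
Design, 2
Engineering, 1
Finance, 1
HR, 1
Legal, 1
Sales, 1


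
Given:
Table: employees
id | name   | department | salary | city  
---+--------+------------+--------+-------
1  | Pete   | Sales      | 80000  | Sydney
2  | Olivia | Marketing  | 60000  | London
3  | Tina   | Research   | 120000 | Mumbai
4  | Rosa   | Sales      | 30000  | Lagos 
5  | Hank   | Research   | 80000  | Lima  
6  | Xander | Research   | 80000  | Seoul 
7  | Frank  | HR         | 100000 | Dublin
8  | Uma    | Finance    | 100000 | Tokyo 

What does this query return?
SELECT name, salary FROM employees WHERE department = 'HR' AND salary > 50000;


Filtering: department = 'HR' AND salary > 50000
Matching: 1 rows

1 rows:
Frank, 100000


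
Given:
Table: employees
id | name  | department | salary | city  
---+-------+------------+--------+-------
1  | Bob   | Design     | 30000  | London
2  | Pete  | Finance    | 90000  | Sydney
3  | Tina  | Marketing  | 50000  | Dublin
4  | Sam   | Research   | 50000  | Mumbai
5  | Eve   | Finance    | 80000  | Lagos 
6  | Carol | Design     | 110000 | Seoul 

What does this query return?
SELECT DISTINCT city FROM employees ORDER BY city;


All 'city' values (row order): London, Sydney, Dublin, Mumbai, Lagos, Seoul
Removing duplicates leaves 6 unique value(s).

6 values:
Dublin
Lagos
London
Mumbai
Seoul
Sydney


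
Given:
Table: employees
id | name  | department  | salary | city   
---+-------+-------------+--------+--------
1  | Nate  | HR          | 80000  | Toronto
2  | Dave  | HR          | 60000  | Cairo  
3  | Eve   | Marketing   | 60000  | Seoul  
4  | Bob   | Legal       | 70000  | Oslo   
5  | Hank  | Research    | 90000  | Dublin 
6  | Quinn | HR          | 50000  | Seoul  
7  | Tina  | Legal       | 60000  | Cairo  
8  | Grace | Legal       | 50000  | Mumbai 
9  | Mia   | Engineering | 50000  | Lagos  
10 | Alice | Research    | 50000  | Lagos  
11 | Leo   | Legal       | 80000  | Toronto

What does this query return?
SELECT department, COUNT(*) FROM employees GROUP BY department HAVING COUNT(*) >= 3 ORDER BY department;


Groups with count >= 3:
  HR: 3 -> PASS
  Legal: 4 -> PASS
  Engineering: 1 -> filtered out
  Marketing: 1 -> filtered out
  Research: 2 -> filtered out


2 groups:
HR, 3
Legal, 4


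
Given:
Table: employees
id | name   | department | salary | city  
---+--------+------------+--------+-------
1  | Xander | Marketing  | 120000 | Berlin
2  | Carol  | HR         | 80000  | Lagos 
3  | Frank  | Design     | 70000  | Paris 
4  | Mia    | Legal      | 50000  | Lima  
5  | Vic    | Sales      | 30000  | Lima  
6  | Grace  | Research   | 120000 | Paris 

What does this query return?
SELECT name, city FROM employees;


Projecting columns: name, city

6 rows:
Xander, Berlin
Carol, Lagos
Frank, Paris
Mia, Lima
Vic, Lima
Grace, Paris


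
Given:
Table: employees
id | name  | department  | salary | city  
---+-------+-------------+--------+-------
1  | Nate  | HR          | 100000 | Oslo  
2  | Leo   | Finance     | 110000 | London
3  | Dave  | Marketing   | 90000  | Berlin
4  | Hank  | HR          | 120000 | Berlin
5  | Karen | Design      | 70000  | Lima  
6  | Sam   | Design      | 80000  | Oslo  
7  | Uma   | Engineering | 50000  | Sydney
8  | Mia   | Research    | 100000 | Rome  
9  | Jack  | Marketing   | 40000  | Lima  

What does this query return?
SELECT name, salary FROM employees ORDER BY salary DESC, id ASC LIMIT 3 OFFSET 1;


Sort by salary DESC (id ASC tiebreak), then skip 1 and take 3
Rows 2 through 4

3 rows:
Leo, 110000
Nate, 100000
Mia, 100000


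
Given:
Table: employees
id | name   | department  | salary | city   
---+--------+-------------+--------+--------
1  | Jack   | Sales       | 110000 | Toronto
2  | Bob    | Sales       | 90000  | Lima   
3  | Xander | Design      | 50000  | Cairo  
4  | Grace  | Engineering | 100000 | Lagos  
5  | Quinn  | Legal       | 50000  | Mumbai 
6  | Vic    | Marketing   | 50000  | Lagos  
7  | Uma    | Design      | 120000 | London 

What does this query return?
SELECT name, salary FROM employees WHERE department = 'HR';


Filtering: department = 'HR'
Matching rows: 0

Empty result set (0 rows)


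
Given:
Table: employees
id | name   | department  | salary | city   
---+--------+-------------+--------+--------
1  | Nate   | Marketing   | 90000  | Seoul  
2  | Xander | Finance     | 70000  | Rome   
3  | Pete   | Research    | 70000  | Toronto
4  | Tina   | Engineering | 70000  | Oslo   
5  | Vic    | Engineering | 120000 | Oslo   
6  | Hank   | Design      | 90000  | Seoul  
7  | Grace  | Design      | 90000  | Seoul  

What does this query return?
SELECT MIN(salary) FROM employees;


Salaries: 90000, 70000, 70000, 70000, 120000, 90000, 90000
MIN = 70000

70000


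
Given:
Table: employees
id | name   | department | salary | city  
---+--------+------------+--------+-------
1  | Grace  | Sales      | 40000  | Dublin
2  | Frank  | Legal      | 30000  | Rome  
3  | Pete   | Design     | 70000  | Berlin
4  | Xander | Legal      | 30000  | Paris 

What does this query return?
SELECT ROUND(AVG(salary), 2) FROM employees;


SUM(salary) = 170000
COUNT = 4
ROUND(AVG, 2) = ROUND(170000 / 4, 2) = 42500.0

42500.0


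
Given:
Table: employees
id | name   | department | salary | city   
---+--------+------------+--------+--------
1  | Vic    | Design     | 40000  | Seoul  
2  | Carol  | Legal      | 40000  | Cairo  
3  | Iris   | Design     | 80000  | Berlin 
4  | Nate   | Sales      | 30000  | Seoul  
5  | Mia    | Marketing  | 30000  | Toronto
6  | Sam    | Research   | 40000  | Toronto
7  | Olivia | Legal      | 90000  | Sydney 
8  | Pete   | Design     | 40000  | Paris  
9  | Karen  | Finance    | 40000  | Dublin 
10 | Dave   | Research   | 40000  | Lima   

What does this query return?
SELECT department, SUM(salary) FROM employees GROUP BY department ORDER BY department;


Summing salary within each department:
  Design: 40000 + 80000 + 40000 = 160000
  Finance: 40000 = 40000
  Legal: 40000 + 90000 = 130000
  Marketing: 30000 = 30000
  Research: 40000 + 40000 = 80000
  Sales: 30000 = 30000


6 groups:
Design, 160000
Finance, 40000
Legal, 130000
Marketing, 30000
Research, 80000
Sales, 30000


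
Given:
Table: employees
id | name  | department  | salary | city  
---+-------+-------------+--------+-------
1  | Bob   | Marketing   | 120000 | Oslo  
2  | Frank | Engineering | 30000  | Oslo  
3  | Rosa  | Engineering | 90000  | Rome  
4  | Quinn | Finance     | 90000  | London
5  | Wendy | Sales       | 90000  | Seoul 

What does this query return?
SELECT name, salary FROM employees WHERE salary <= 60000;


Filtering: salary <= 60000
Matching: 1 rows

1 rows:
Frank, 30000


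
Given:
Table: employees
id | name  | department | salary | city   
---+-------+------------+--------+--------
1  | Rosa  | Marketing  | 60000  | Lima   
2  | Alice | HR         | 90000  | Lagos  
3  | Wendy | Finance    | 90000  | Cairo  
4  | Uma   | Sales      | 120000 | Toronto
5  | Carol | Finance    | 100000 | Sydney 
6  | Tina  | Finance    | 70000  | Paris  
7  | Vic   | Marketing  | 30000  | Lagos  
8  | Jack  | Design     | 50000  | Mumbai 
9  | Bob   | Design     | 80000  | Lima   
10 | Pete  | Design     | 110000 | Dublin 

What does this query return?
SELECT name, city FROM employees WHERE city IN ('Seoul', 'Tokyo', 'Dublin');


Filtering: city IN ('Seoul', 'Tokyo', 'Dublin')
Matching: 1 rows

1 rows:
Pete, Dublin


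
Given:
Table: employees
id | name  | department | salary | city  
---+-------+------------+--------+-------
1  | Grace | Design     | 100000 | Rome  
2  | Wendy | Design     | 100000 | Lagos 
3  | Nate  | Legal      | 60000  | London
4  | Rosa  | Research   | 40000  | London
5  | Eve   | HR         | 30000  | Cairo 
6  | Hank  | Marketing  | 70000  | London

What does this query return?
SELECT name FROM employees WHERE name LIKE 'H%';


LIKE 'H%' matches names starting with 'H'
Matching: 1

1 rows:
Hank


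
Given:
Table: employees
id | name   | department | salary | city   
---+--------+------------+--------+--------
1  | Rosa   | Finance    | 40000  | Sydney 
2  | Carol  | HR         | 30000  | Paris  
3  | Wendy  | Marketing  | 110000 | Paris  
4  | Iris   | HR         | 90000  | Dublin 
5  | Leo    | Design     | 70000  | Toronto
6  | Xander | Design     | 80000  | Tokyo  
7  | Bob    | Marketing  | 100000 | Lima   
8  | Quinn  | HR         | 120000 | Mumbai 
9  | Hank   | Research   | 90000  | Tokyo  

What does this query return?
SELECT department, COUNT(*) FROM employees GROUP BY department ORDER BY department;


Assigning each row to its department group:
  Rosa -> Finance
  Carol -> HR
  Wendy -> Marketing
  Iris -> HR
  Leo -> Design
  Xander -> Design
  Bob -> Marketing
  Quinn -> HR
  Hank -> Research


5 groups:
Design, 2
Finance, 1
HR, 3
Marketing, 2
Research, 1


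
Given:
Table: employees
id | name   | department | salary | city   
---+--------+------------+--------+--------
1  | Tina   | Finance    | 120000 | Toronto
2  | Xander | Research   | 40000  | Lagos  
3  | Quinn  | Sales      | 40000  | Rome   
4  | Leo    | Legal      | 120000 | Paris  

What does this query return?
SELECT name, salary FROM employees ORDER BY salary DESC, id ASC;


Sorting by salary DESC, then id ASC for ties

4 rows:
Tina, 120000
Leo, 120000
Xander, 40000
Quinn, 40000


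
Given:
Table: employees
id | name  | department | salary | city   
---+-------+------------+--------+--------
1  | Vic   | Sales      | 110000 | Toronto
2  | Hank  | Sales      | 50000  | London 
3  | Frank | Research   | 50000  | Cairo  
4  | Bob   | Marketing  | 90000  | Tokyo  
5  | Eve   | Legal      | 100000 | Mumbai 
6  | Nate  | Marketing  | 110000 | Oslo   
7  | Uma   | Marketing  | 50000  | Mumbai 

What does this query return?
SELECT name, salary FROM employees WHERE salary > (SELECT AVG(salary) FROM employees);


Subquery: AVG(salary) = 80000.0
Filtering: salary > 80000.0
  Vic (110000) -> MATCH
  Bob (90000) -> MATCH
  Eve (100000) -> MATCH
  Nate (110000) -> MATCH


4 rows:
Vic, 110000
Bob, 90000
Eve, 100000
Nate, 110000


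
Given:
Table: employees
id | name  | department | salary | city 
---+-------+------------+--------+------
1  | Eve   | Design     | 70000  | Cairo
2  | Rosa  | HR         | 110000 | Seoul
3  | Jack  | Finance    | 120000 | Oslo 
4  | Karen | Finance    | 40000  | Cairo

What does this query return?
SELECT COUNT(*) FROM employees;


COUNT(*) counts all rows

4


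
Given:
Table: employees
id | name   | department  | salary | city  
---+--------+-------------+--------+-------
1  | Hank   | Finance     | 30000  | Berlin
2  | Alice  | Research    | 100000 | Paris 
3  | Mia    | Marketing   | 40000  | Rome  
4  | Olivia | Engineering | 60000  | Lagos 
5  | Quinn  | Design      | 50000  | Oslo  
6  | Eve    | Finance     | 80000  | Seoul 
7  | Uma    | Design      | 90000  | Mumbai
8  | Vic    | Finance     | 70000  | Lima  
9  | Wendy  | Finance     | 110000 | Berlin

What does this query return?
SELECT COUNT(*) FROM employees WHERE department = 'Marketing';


Counting rows where department = 'Marketing'
  Mia -> MATCH


1


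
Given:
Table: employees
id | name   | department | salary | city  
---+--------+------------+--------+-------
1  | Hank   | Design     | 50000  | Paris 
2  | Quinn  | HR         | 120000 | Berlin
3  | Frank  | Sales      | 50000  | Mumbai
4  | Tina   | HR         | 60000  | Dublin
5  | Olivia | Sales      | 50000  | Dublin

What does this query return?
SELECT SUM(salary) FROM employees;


SUM(salary) = 50000 + 120000 + 50000 + 60000 + 50000 = 330000

330000


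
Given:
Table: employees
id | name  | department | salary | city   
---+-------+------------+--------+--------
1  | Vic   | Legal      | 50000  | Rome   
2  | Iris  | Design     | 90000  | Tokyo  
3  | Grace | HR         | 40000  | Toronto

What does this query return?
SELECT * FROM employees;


SELECT * returns all 3 rows with all columns

3 rows:
1, Vic, Legal, 50000, Rome
2, Iris, Design, 90000, Tokyo
3, Grace, HR, 40000, Toronto


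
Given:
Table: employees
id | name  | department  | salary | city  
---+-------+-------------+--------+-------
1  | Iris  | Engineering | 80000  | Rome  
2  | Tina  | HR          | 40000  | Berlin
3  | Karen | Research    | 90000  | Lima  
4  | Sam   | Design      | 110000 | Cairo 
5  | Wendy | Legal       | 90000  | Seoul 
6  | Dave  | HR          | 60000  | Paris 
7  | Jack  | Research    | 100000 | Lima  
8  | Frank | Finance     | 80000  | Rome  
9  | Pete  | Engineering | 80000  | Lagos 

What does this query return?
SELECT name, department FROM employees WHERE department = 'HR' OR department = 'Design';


Filtering: department = 'HR' OR 'Design'
Matching: 3 rows

3 rows:
Tina, HR
Sam, Design
Dave, HR


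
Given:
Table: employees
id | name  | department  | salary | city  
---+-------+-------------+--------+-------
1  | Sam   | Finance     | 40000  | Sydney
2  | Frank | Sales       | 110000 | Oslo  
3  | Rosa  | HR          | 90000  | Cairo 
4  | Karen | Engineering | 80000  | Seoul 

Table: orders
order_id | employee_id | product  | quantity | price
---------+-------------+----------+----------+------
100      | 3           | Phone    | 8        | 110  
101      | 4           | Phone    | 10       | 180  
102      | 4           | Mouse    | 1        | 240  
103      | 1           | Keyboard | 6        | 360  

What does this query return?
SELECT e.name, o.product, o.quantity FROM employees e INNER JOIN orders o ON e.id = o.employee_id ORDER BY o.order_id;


Joining employees.id = orders.employee_id:
  employee Rosa (id=3) -> order Phone
  employee Karen (id=4) -> order Phone
  employee Karen (id=4) -> order Mouse
  employee Sam (id=1) -> order Keyboard


4 rows:
Rosa, Phone, 8
Karen, Phone, 10
Karen, Mouse, 1
Sam, Keyboard, 6


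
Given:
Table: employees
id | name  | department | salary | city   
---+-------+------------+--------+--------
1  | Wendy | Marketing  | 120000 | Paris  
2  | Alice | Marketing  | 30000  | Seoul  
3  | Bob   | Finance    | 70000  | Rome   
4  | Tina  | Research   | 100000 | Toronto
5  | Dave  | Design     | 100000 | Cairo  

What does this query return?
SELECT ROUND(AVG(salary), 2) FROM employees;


SUM(salary) = 420000
COUNT = 5
ROUND(AVG, 2) = ROUND(420000 / 5, 2) = 84000.0

84000.0


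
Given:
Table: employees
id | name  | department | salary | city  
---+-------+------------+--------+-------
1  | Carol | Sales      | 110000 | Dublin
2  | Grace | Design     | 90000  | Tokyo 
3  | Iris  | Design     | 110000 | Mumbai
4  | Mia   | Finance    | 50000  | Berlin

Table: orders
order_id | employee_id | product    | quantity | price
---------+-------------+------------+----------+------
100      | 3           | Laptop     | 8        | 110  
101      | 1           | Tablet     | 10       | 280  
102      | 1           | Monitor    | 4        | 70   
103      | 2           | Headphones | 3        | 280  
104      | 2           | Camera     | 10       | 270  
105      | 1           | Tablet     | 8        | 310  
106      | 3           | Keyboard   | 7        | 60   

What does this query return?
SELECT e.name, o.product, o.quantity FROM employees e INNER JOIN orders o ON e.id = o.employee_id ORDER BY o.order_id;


Joining employees.id = orders.employee_id:
  employee Iris (id=3) -> order Laptop
  employee Carol (id=1) -> order Tablet
  employee Carol (id=1) -> order Monitor
  employee Grace (id=2) -> order Headphones
  employee Grace (id=2) -> order Camera
  employee Carol (id=1) -> order Tablet
  employee Iris (id=3) -> order Keyboard


7 rows:
Iris, Laptop, 8
Carol, Tablet, 10
Carol, Monitor, 4
Grace, Headphones, 3
Grace, Camera, 10
Carol, Tablet, 8
Iris, Keyboard, 7


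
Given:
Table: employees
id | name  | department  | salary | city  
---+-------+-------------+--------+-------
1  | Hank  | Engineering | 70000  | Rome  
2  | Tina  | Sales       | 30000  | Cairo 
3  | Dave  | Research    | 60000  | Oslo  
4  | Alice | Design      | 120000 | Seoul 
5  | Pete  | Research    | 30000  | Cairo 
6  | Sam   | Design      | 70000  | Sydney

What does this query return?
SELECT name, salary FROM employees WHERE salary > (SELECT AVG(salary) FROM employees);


Subquery: AVG(salary) = 63333.33
Filtering: salary > 63333.33
  Hank (70000) -> MATCH
  Alice (120000) -> MATCH
  Sam (70000) -> MATCH


3 rows:
Hank, 70000
Alice, 120000
Sam, 70000


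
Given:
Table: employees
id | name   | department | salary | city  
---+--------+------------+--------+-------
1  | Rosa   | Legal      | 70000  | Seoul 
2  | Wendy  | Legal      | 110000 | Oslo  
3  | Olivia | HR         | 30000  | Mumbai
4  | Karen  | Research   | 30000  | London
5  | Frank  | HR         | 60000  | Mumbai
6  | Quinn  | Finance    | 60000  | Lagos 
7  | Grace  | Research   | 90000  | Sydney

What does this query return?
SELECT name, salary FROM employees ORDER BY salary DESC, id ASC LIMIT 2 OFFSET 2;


Sort by salary DESC (id ASC tiebreak), then skip 2 and take 2
Rows 3 through 4

2 rows:
Rosa, 70000
Frank, 60000


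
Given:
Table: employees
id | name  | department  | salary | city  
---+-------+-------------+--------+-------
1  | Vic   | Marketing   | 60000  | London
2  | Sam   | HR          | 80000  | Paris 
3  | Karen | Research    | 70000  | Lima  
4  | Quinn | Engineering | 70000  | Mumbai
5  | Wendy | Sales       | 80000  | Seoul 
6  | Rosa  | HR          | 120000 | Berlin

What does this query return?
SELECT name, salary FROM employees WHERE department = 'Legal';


Filtering: department = 'Legal'
Matching rows: 0

Empty result set (0 rows)


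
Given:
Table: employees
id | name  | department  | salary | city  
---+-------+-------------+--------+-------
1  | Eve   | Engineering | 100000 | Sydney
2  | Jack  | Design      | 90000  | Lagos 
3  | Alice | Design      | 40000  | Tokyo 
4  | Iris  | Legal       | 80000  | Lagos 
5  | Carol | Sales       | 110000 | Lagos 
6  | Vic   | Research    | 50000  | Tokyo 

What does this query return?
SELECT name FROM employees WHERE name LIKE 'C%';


LIKE 'C%' matches names starting with 'C'
Matching: 1

1 rows:
Carol


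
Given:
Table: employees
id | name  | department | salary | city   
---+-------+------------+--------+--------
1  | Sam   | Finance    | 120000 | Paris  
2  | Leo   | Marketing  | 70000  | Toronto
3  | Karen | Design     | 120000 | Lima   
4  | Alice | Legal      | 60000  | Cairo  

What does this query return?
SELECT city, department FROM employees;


Projecting columns: city, department

4 rows:
Paris, Finance
Toronto, Marketing
Lima, Design
Cairo, Legal


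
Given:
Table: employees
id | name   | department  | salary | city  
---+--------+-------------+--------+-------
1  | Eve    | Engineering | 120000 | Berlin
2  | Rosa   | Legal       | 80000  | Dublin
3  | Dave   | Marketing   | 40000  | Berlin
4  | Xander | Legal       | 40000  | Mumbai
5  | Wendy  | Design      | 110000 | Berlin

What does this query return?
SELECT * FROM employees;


SELECT * returns all 5 rows with all columns

5 rows:
1, Eve, Engineering, 120000, Berlin
2, Rosa, Legal, 80000, Dublin
3, Dave, Marketing, 40000, Berlin
4, Xander, Legal, 40000, Mumbai
5, Wendy, Design, 110000, Berlin


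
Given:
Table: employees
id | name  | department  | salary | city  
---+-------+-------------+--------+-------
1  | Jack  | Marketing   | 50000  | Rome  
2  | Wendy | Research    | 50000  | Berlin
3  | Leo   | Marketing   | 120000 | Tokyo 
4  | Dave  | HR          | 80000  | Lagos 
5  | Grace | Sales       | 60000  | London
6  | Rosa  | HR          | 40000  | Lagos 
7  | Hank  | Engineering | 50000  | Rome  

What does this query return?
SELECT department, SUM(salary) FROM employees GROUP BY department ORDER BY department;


Summing salary within each department:
  Engineering: 50000 = 50000
  HR: 80000 + 40000 = 120000
  Marketing: 50000 + 120000 = 170000
  Research: 50000 = 50000
  Sales: 60000 = 60000


5 groups:
Engineering, 50000
HR, 120000
Marketing, 170000
Research, 50000
Sales, 60000


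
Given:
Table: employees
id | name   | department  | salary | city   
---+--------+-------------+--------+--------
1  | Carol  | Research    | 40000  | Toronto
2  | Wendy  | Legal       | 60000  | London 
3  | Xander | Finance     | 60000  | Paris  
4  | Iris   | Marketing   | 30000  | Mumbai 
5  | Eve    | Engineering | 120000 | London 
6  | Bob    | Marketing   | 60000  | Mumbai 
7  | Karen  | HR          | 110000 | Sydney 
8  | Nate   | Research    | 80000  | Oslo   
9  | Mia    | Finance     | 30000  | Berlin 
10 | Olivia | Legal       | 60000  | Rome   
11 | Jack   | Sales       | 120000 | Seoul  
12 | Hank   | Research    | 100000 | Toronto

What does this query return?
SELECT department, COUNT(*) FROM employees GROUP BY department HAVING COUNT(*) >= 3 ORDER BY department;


Groups with count >= 3:
  Research: 3 -> PASS
  Engineering: 1 -> filtered out
  Finance: 2 -> filtered out
  HR: 1 -> filtered out
  Legal: 2 -> filtered out
  Marketing: 2 -> filtered out
  Sales: 1 -> filtered out


1 groups:
Research, 3


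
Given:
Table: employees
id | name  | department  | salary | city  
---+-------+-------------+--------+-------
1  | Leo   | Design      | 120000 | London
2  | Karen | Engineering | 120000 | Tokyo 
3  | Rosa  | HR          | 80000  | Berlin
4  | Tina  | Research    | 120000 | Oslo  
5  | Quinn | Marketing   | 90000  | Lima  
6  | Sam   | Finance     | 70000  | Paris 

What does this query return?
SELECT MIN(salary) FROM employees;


Salaries: 120000, 120000, 80000, 120000, 90000, 70000
MIN = 70000

70000


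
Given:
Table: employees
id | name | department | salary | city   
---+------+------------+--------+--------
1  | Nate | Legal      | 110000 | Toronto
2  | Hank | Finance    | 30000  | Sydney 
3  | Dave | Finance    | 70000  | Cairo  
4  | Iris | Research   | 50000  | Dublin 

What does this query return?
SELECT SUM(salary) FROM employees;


SUM(salary) = 110000 + 30000 + 70000 + 50000 = 260000

260000


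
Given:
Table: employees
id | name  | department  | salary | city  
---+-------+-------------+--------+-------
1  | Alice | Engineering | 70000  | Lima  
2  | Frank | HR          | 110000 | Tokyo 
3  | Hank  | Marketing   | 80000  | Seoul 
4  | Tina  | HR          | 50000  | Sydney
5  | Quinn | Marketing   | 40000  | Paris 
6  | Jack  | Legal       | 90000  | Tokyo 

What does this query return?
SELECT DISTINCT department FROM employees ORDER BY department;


All 'department' values (row order): Engineering, HR, Marketing, HR, Marketing, Legal
Removing duplicates leaves 4 unique value(s).

4 values:
Engineering
HR
Legal
Marketing
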